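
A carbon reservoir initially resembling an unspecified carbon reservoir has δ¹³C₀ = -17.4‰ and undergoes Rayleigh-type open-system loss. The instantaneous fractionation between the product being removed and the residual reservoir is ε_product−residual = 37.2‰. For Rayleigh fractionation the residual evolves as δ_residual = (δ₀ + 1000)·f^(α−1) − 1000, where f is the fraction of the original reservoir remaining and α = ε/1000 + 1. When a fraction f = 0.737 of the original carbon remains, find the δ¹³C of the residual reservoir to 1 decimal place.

-28.5‰

Rayleigh residual: δ_res = (δ₀ + 1000)·f^(α−1) − 1000
α = ε/1000 + 1 = 1.03720, so α − 1 = 0.03720
f^(α−1) = 0.737^(0.03720) = 0.988712
δ_res = (-17.4 + 1000) × 0.988712 − 1000 = 971.508 − 1000 = -28.49‰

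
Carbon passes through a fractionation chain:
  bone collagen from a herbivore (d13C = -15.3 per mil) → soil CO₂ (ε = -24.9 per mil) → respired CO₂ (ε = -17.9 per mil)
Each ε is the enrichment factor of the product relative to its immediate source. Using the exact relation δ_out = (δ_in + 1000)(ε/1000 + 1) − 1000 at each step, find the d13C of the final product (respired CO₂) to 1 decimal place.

step 1: δ = (-15.30 + 1000)·(-24.9/1000 + 1) − 1000 = -39.82 per mil
step 2: δ = (-39.82 + 1000)·(-17.9/1000 + 1) − 1000 = -57.01 per mil

-57.0 per mil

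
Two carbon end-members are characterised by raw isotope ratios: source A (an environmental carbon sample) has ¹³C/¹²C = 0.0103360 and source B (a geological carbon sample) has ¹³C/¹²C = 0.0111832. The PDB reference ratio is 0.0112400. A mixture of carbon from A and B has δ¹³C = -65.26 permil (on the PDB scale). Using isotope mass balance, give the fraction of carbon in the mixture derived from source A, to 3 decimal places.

0.799

δ_A = (0.0103360/0.0112400 − 1)×1000 = (0.919573 − 1)×1000 = -80.427 permil
δ_B = (0.0111832/0.0112400 − 1)×1000 = (0.994947 − 1)×1000 = -5.053 permil
f_A = (δ_mix − δ_B)/(δ_A − δ_B) = (-65.26 − (-5.053))/(-80.427 − (-5.053))
f_A = -60.207 / -75.374 = 0.7988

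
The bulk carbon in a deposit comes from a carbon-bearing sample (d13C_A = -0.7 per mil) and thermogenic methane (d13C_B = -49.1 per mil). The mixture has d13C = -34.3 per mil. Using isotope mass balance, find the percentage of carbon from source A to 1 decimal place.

30.6%

δ_mix = f_A·δ_A + (1 − f_A)·δ_B  ⇒  f_A = (δ_mix − δ_B)/(δ_A − δ_B)
f_A = (-34.3 − (-49.1)) / (-0.7 − (-49.1))
f_A = 14.8 / 48.4 = 0.3058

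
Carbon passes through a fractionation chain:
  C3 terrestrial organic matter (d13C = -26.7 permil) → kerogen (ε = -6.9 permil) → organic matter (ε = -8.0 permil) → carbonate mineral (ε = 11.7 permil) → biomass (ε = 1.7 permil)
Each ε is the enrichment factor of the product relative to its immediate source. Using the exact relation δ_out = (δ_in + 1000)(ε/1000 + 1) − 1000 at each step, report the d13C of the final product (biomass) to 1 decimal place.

-28.3 permil

step 1: δ = (-26.70 + 1000)·(-6.9/1000 + 1) − 1000 = -33.42 permil
step 2: δ = (-33.42 + 1000)·(-8.0/1000 + 1) − 1000 = -41.15 permil
step 3: δ = (-41.15 + 1000)·(11.7/1000 + 1) − 1000 = -29.93 permil
step 4: δ = (-29.93 + 1000)·(1.7/1000 + 1) − 1000 = -28.28 permil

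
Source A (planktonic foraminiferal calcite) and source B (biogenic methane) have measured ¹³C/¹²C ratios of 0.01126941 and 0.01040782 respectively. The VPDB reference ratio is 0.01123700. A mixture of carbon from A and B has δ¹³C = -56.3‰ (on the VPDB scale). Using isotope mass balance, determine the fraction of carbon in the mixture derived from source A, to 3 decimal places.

δ_A = (0.01126941/0.01123700 − 1)×1000 = (1.002884 − 1)×1000 = 2.884‰
δ_B = (0.01040782/0.01123700 − 1)×1000 = (0.926210 − 1)×1000 = -73.790‰
f_A = (δ_mix − δ_B)/(δ_A − δ_B) = (-56.3 − (-73.790))/(2.884 − (-73.790))
f_A = 17.490 / 76.674 = 0.2281

0.228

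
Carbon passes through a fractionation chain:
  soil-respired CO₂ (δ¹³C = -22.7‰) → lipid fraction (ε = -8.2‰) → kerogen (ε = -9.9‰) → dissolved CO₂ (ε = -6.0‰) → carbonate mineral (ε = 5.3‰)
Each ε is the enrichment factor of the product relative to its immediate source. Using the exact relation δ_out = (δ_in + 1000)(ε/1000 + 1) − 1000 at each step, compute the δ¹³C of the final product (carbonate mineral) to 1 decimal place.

-41.0‰

step 1: δ = (-22.70 + 1000)·(-8.2/1000 + 1) − 1000 = -30.71‰
step 2: δ = (-30.71 + 1000)·(-9.9/1000 + 1) − 1000 = -40.31‰
step 3: δ = (-40.31 + 1000)·(-6.0/1000 + 1) − 1000 = -46.07‰
step 4: δ = (-46.07 + 1000)·(5.3/1000 + 1) − 1000 = -41.01‰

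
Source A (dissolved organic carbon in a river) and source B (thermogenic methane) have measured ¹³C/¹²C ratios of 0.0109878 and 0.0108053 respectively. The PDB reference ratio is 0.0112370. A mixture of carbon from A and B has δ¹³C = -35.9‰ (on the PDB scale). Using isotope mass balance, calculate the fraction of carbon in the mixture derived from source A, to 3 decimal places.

0.155

δ_A = (0.0109878/0.0112370 − 1)×1000 = (0.977823 − 1)×1000 = -22.177‰
δ_B = (0.0108053/0.0112370 − 1)×1000 = (0.961582 − 1)×1000 = -38.418‰
f_A = (δ_mix − δ_B)/(δ_A − δ_B) = (-35.9 − (-38.418))/(-22.177 − (-38.418))
f_A = 2.518 / 16.241 = 0.1550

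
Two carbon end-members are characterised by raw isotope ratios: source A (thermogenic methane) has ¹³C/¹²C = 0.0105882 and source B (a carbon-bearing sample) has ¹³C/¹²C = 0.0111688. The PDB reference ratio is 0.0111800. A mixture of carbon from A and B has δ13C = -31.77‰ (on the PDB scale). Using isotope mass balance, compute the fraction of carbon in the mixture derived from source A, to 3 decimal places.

δ_A = (0.0105882/0.0111800 − 1)×1000 = (0.947066 − 1)×1000 = -52.934‰
δ_B = (0.0111688/0.0111800 − 1)×1000 = (0.998998 − 1)×1000 = -1.002‰
f_A = (δ_mix − δ_B)/(δ_A − δ_B) = (-31.77 − (-1.002))/(-52.934 − (-1.002))
f_A = -30.768 / -51.932 = 0.5925

0.592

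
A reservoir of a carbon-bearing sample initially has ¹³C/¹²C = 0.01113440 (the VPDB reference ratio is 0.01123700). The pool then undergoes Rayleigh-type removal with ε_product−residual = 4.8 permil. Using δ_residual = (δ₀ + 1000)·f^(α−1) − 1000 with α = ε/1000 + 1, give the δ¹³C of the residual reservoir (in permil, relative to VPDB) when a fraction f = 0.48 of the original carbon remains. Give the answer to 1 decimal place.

δ₀ = (0.01113440/0.01123700 − 1)×1000 = (0.990869 − 1)×1000 = -9.131 permil
α − 1 = ε/1000 = 0.0048
f^(α−1) = 0.48^(0.0048) = 0.996483
δ_res = (-9.131 + 1000) × 0.996483 − 1000 = 987.385 − 1000 = -12.62 permil

-12.6 permil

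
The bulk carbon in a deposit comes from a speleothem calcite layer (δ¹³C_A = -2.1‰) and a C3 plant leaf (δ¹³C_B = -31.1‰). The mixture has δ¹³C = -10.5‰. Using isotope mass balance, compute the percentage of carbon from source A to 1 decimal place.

δ_mix = f_A·δ_A + (1 − f_A)·δ_B  ⇒  f_A = (δ_mix − δ_B)/(δ_A − δ_B)
f_A = (-10.5 − (-31.1)) / (-2.1 − (-31.1))
f_A = 20.6 / 29.0 = 0.7103

71.0%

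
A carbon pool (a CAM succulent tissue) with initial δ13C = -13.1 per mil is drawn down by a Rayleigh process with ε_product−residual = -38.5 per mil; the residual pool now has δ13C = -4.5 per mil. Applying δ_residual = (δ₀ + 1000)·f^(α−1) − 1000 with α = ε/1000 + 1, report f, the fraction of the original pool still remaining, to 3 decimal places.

0.798

α − 1 = ε/1000 = -0.0385
(δ_res + 1000)/(δ₀ + 1000) = (-4.5 + 1000)/(-13.1 + 1000) = 995.5/986.9 = 1.008714
f = 1.008714^(1/-0.0385) = exp(ln(1.008714)/-0.0385) = exp(0.00868/-0.0385)
f = exp(-0.2254) = 0.7982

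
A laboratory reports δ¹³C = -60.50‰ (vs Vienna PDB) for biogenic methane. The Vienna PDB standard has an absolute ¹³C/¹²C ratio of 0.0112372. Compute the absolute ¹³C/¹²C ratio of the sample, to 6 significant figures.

R_sample = R_standard × (δ¹³C/1000 + 1)
R_sample = 0.0112372 × (-60.50/1000 + 1) = 0.0112372 × 0.939500
R_sample = 0.0105573

0.0105573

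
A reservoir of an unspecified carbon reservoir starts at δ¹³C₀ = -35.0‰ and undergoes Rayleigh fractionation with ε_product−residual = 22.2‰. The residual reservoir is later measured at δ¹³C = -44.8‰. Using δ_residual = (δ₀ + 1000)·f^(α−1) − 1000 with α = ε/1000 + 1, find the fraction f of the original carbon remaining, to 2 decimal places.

0.63

α − 1 = ε/1000 = 0.0222
(δ_res + 1000)/(δ₀ + 1000) = (-44.8 + 1000)/(-35.0 + 1000) = 955.2/965.0 = 0.989845
f = 0.989845^(1/0.0222) = exp(ln(0.989845)/0.0222) = exp(-0.01021/0.0222)
f = exp(-0.4598) = 0.6314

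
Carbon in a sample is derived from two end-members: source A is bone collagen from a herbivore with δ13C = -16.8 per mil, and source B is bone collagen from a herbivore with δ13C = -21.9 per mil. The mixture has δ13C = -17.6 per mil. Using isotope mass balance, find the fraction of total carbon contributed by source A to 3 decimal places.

δ_mix = f_A·δ_A + (1 − f_A)·δ_B  ⇒  f_A = (δ_mix − δ_B)/(δ_A − δ_B)
f_A = (-17.6 − (-21.9)) / (-16.8 − (-21.9))
f_A = 4.3 / 5.1 = 0.8431

0.843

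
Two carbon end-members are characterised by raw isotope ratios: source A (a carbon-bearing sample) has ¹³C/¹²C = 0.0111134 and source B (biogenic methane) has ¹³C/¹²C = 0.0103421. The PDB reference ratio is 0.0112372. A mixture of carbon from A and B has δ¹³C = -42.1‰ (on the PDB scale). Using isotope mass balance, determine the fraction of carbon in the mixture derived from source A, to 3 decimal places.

δ_A = (0.0111134/0.0112372 − 1)×1000 = (0.988983 − 1)×1000 = -11.017‰
δ_B = (0.0103421/0.0112372 − 1)×1000 = (0.920345 − 1)×1000 = -79.655‰
f_A = (δ_mix − δ_B)/(δ_A − δ_B) = (-42.1 − (-79.655))/(-11.017 − (-79.655))
f_A = 37.555 / 68.638 = 0.5471

0.547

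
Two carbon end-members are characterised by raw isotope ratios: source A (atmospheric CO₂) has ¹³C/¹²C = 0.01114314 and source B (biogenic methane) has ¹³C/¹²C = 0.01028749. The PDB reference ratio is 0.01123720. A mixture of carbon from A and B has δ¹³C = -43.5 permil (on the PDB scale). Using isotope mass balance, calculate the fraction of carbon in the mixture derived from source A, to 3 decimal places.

δ_A = (0.01114314/0.01123720 − 1)×1000 = (0.991630 − 1)×1000 = -8.370 permil
δ_B = (0.01028749/0.01123720 − 1)×1000 = (0.915485 − 1)×1000 = -84.515 permil
f_A = (δ_mix − δ_B)/(δ_A − δ_B) = (-43.5 − (-84.515))/(-8.370 − (-84.515))
f_A = 41.015 / 76.144 = 0.5386

0.539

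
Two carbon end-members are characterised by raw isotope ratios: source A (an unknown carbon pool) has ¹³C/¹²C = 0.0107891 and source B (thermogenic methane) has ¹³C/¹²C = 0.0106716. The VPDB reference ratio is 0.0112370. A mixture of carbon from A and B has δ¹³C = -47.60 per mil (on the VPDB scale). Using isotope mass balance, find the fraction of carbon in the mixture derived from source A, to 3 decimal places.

0.260

δ_A = (0.0107891/0.0112370 − 1)×1000 = (0.960141 − 1)×1000 = -39.859 per mil
δ_B = (0.0106716/0.0112370 − 1)×1000 = (0.949684 − 1)×1000 = -50.316 per mil
f_A = (δ_mix − δ_B)/(δ_A − δ_B) = (-47.60 − (-50.316))/(-39.859 − (-50.316))
f_A = 2.716 / 10.457 = 0.2597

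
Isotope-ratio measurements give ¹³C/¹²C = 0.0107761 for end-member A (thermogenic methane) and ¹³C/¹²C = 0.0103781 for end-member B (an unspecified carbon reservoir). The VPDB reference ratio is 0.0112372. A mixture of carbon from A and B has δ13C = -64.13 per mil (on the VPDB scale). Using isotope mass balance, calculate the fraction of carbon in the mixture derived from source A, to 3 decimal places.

δ_A = (0.0107761/0.0112372 − 1)×1000 = (0.958967 − 1)×1000 = -41.033 per mil
δ_B = (0.0103781/0.0112372 − 1)×1000 = (0.923549 − 1)×1000 = -76.451 per mil
f_A = (δ_mix − δ_B)/(δ_A − δ_B) = (-64.13 − (-76.451))/(-41.033 − (-76.451))
f_A = 12.321 / 35.418 = 0.3479

0.348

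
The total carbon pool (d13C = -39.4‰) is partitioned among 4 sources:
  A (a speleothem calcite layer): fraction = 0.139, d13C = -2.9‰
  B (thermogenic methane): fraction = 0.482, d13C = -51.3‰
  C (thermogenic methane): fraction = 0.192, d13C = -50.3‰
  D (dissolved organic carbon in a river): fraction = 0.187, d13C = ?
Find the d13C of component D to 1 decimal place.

Isotope mass balance: δ_bulk = Σ fᵢ·δᵢ.
-39.4 = 0.139×(-2.9) + 0.482×(-51.3) + 0.192×(-50.3) + 0.187×δ_D
0.187·δ_D = -39.4 − (-34.787) = -4.613
δ_D = -4.613 / 0.187 = -24.67‰

-24.7‰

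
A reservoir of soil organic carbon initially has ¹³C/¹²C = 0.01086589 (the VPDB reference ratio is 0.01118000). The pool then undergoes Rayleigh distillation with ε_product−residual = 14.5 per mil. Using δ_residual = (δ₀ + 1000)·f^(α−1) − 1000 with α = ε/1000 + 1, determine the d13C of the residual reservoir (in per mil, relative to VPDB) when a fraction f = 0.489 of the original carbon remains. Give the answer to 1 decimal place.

-38.1 per mil

δ₀ = (0.01086589/0.01118000 − 1)×1000 = (0.971904 − 1)×1000 = -28.096 per mil
α − 1 = ε/1000 = 0.0145
f^(α−1) = 0.489^(0.0145) = 0.989680
δ_res = (-28.096 + 1000) × 0.989680 − 1000 = 961.875 − 1000 = -38.13 per mil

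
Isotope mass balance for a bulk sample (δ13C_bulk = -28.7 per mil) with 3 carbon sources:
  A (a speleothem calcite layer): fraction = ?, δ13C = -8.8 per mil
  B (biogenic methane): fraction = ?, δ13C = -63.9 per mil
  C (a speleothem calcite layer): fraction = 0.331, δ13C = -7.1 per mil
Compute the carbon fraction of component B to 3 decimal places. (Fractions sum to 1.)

0.371

Let f_B and f_A be the unknown fractions; fractions sum to 1 so f_B + f_A = 0.669.
Mass balance: Σ fᵢ·δᵢ = δ_bulk ⇒ f_B·(-63.9) + f_A·(-8.8) = -28.7 − (-2.350) = -26.350
Substitute f_A = 0.669 − f_B:
f_B·(-63.9 − -8.8) = -26.350 − 0.669×(-8.8) = -20.463
f_B = -20.463 / -55.1 = 0.3714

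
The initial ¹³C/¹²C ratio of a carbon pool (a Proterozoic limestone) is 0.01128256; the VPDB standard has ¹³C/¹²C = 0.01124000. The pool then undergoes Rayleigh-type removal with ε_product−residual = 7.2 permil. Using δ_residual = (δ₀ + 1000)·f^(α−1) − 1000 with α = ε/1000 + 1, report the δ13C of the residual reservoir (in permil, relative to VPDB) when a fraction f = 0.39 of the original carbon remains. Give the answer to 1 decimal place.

-3.0 permil

δ₀ = (0.01128256/0.01124000 − 1)×1000 = (1.003786 − 1)×1000 = 3.786 permil
α − 1 = ε/1000 = 0.0072
f^(α−1) = 0.39^(0.0072) = 0.993243
δ_res = (3.786 + 1000) × 0.993243 − 1000 = 997.004 − 1000 = -3.00 permil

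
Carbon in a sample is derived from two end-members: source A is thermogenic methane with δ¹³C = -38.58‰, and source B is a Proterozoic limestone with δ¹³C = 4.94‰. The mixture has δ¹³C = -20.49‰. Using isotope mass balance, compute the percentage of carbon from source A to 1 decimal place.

δ_mix = f_A·δ_A + (1 − f_A)·δ_B  ⇒  f_A = (δ_mix − δ_B)/(δ_A − δ_B)
f_A = (-20.49 − (4.94)) / (-38.58 − (4.94))
f_A = -25.43 / -43.52 = 0.5843

58.4%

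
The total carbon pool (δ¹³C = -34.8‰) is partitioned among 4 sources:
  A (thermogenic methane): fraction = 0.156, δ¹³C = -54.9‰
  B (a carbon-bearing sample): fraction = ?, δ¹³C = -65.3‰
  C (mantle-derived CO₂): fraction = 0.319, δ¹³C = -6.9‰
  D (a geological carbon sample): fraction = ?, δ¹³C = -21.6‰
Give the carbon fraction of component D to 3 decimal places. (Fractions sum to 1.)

0.235

Let f_D and f_B be the unknown fractions; fractions sum to 1 so f_D + f_B = 0.525.
Mass balance: Σ fᵢ·δᵢ = δ_bulk ⇒ f_D·(-21.6) + f_B·(-65.3) = -34.8 − (-10.765) = -24.034
Substitute f_B = 0.525 − f_D:
f_D·(-21.6 − -65.3) = -24.034 − 0.525×(-65.3) = 10.248
f_D = 10.248 / 43.7 = 0.2345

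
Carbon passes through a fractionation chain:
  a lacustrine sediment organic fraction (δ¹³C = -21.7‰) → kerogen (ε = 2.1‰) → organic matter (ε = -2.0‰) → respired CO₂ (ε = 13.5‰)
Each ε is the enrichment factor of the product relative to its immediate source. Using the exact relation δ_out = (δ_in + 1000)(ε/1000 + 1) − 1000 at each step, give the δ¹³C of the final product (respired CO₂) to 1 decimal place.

-8.4‰

step 1: δ = (-21.70 + 1000)·(2.1/1000 + 1) − 1000 = -19.65‰
step 2: δ = (-19.65 + 1000)·(-2.0/1000 + 1) − 1000 = -21.61‰
step 3: δ = (-21.61 + 1000)·(13.5/1000 + 1) − 1000 = -8.40‰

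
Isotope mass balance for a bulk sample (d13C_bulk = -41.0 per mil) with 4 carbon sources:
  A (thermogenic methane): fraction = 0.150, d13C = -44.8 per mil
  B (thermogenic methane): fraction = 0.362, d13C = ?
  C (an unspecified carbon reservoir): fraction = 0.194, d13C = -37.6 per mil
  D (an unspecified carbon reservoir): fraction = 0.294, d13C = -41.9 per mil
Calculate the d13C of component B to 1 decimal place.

Isotope mass balance: δ_bulk = Σ fᵢ·δᵢ.
-41.0 = 0.150×(-44.8) + 0.362×δ_B + 0.194×(-37.6) + 0.294×(-41.9)
0.362·δ_B = -41.0 − (-26.333) = -14.667
δ_B = -14.667 / 0.362 = -40.52 per mil

-40.5 per mil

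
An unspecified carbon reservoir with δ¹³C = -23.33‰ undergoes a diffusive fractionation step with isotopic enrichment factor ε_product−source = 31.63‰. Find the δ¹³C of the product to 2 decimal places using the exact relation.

Exactly, δ_product = (δ_source + 1000)·(ε/1000 + 1) − 1000.
δ_product = (-23.33 + 1000) × (31.63/1000 + 1) − 1000
δ_product = 7.562‰

7.56‰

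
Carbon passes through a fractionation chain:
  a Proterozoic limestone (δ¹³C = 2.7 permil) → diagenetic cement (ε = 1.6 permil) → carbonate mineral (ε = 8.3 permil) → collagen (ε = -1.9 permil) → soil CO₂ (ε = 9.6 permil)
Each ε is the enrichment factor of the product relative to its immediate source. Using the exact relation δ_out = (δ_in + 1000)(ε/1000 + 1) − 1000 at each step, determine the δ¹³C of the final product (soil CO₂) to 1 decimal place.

20.4 permil

step 1: δ = (2.70 + 1000)·(1.6/1000 + 1) − 1000 = 4.30 permil
step 2: δ = (4.30 + 1000)·(8.3/1000 + 1) − 1000 = 12.64 permil
step 3: δ = (12.64 + 1000)·(-1.9/1000 + 1) − 1000 = 10.72 permil
step 4: δ = (10.72 + 1000)·(9.6/1000 + 1) − 1000 = 20.42 permil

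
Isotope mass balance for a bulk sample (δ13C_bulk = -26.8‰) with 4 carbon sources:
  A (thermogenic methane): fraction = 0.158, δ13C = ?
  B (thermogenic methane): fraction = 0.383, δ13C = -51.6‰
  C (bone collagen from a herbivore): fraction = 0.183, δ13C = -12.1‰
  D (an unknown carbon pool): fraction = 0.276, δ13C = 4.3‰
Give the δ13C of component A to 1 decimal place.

-38.0‰

Isotope mass balance: δ_bulk = Σ fᵢ·δᵢ.
-26.8 = 0.158×δ_A + 0.383×(-51.6) + 0.183×(-12.1) + 0.276×(4.3)
0.158·δ_A = -26.8 − (-20.790) = -6.010
δ_A = -6.010 / 0.158 = -38.04‰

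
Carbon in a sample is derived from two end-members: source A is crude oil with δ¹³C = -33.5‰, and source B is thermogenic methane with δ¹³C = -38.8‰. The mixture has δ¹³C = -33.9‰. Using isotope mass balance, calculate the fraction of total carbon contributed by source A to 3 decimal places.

δ_mix = f_A·δ_A + (1 − f_A)·δ_B  ⇒  f_A = (δ_mix − δ_B)/(δ_A − δ_B)
f_A = (-33.9 − (-38.8)) / (-33.5 − (-38.8))
f_A = 4.9 / 5.3 = 0.9245

0.925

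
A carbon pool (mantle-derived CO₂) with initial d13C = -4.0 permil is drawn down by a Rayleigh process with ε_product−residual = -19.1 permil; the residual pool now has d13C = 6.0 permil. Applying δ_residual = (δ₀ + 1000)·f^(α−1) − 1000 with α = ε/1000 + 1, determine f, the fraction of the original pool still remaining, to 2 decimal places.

0.59

α − 1 = ε/1000 = -0.0191
(δ_res + 1000)/(δ₀ + 1000) = (6.0 + 1000)/(-4.0 + 1000) = 1006.0/996.0 = 1.010040
f = 1.010040^(1/-0.0191) = exp(ln(1.010040)/-0.0191) = exp(0.00999/-0.0191)
f = exp(-0.5230) = 0.5927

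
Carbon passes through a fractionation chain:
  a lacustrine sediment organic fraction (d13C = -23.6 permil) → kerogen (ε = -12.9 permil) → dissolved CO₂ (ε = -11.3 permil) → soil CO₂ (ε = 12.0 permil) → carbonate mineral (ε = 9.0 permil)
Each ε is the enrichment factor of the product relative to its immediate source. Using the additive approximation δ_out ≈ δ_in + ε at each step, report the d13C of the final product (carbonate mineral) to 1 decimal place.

step 1: δ ≈ -23.6 + (-12.9) = -36.5 permil
step 2: δ ≈ -36.5 + (-11.3) = -47.8 permil
step 3: δ ≈ -47.8 + (12.0) = -35.8 permil
step 4: δ ≈ -35.8 + (9.0) = -26.8 permil

-26.8 permil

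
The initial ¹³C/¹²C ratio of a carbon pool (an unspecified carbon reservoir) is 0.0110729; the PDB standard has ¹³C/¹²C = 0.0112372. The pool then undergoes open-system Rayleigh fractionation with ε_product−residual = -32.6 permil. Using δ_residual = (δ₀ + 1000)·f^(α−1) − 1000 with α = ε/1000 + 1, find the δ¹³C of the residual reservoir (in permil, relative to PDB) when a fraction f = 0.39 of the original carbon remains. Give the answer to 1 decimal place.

δ₀ = (0.0110729/0.0112372 − 1)×1000 = (0.985379 − 1)×1000 = -14.621 permil
α − 1 = ε/1000 = -0.0326
f^(α−1) = 0.39^(-0.0326) = 1.031172
δ_res = (-14.621 + 1000) × 1.031172 − 1000 = 1016.096 − 1000 = 16.10 permil

16.1 permil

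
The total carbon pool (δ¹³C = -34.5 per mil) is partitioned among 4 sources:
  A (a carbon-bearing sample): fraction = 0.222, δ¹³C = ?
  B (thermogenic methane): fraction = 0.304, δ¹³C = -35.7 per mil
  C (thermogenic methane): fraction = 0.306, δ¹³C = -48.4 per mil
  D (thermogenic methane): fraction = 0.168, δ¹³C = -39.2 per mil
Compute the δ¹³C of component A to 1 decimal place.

Isotope mass balance: δ_bulk = Σ fᵢ·δᵢ.
-34.5 = 0.222×δ_A + 0.304×(-35.7) + 0.306×(-48.4) + 0.168×(-39.2)
0.222·δ_A = -34.5 − (-32.249) = -2.251
δ_A = -2.251 / 0.222 = -10.14 per mil

-10.1 per mil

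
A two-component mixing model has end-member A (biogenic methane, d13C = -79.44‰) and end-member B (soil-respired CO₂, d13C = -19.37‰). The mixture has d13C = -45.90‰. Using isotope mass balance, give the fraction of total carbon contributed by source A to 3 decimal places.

δ_mix = f_A·δ_A + (1 − f_A)·δ_B  ⇒  f_A = (δ_mix − δ_B)/(δ_A − δ_B)
f_A = (-45.90 − (-19.37)) / (-79.44 − (-19.37))
f_A = -26.53 / -60.07 = 0.4417

0.442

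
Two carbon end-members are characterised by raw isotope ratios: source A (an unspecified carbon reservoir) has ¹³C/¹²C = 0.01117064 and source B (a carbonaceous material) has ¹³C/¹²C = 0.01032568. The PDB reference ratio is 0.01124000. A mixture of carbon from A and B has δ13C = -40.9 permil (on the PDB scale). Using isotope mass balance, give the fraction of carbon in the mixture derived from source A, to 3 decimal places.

δ_A = (0.01117064/0.01124000 − 1)×1000 = (0.993829 − 1)×1000 = -6.171 permil
δ_B = (0.01032568/0.01124000 − 1)×1000 = (0.918655 − 1)×1000 = -81.345 permil
f_A = (δ_mix − δ_B)/(δ_A − δ_B) = (-40.9 − (-81.345))/(-6.171 − (-81.345))
f_A = 40.445 / 75.174 = 0.5380

0.538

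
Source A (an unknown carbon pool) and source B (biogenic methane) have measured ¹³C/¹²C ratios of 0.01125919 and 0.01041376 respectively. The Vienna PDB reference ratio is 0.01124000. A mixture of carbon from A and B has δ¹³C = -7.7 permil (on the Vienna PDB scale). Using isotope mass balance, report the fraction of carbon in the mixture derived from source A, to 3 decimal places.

0.875

δ_A = (0.01125919/0.01124000 − 1)×1000 = (1.001707 − 1)×1000 = 1.707 permil
δ_B = (0.01041376/0.01124000 − 1)×1000 = (0.926491 − 1)×1000 = -73.509 permil
f_A = (δ_mix − δ_B)/(δ_A − δ_B) = (-7.7 − (-73.509))/(1.707 − (-73.509))
f_A = 65.809 / 75.216 = 0.8749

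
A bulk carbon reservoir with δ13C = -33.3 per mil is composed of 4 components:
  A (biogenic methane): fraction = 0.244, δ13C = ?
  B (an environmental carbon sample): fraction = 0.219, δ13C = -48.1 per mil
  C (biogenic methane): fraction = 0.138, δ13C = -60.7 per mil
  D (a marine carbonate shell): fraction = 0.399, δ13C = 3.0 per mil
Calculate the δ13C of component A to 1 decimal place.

Isotope mass balance: δ_bulk = Σ fᵢ·δᵢ.
-33.3 = 0.244×δ_A + 0.219×(-48.1) + 0.138×(-60.7) + 0.399×(3.0)
0.244·δ_A = -33.3 − (-17.714) = -15.586
δ_A = -15.586 / 0.244 = -63.88 per mil

-63.9 per mil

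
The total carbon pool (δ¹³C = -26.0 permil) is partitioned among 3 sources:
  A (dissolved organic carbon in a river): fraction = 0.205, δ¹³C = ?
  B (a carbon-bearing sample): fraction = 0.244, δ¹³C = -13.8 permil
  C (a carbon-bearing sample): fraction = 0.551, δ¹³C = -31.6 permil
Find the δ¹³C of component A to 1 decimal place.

Isotope mass balance: δ_bulk = Σ fᵢ·δᵢ.
-26.0 = 0.205×δ_A + 0.244×(-13.8) + 0.551×(-31.6)
0.205·δ_A = -26.0 − (-20.779) = -5.221
δ_A = -5.221 / 0.205 = -25.47 permil

-25.5 permil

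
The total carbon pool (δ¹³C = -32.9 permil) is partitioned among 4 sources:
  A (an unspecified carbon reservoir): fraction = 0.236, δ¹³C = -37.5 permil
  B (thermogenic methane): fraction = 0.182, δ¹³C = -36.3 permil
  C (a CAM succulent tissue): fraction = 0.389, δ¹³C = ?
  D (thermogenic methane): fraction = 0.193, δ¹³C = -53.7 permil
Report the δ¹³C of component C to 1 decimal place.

Isotope mass balance: δ_bulk = Σ fᵢ·δᵢ.
-32.9 = 0.236×(-37.5) + 0.182×(-36.3) + 0.389×δ_C + 0.193×(-53.7)
0.389·δ_C = -32.9 − (-25.821) = -7.079
δ_C = -7.079 / 0.389 = -18.20 permil

-18.2 permil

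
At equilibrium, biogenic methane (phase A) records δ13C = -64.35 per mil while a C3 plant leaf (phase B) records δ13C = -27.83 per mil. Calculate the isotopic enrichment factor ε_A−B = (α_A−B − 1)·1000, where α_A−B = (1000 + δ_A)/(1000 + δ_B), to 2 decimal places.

-37.57 per mil

α_A−B = (1000 + -64.35) / (1000 + -27.83) = 935.65 / 972.17 = 0.962435
ε_A−B = (0.962435 − 1) × 1000 = -37.565 per mil
(The approximation ε ≈ δ_A − δ_B would give -36.52 per mil.)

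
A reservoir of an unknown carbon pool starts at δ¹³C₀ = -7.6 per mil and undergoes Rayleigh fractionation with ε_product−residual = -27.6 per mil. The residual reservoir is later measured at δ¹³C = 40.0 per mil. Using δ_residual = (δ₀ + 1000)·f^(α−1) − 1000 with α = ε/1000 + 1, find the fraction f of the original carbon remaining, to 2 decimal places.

0.18

α − 1 = ε/1000 = -0.0276
(δ_res + 1000)/(δ₀ + 1000) = (40.0 + 1000)/(-7.6 + 1000) = 1040.0/992.4 = 1.047965
f = 1.047965^(1/-0.0276) = exp(ln(1.047965)/-0.0276) = exp(0.04685/-0.0276)
f = exp(-1.6975) = 0.1831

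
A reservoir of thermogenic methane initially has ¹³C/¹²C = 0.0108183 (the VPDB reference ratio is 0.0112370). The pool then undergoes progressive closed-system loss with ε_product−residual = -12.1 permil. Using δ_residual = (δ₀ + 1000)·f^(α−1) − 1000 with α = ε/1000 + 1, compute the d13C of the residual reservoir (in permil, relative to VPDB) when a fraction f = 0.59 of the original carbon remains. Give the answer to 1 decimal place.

δ₀ = (0.0108183/0.0112370 − 1)×1000 = (0.962739 − 1)×1000 = -37.261 permil
α − 1 = ε/1000 = -0.0121
f^(α−1) = 0.59^(-0.0121) = 1.006405
δ_res = (-37.261 + 1000) × 1.006405 − 1000 = 968.905 − 1000 = -31.09 permil

-31.1 permil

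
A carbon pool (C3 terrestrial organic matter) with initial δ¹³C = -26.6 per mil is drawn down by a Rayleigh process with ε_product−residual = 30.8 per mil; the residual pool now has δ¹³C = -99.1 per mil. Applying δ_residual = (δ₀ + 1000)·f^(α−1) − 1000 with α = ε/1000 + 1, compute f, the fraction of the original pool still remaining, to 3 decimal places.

0.081

α − 1 = ε/1000 = 0.0308
(δ_res + 1000)/(δ₀ + 1000) = (-99.1 + 1000)/(-26.6 + 1000) = 900.9/973.4 = 0.925519
f = 0.925519^(1/0.0308) = exp(ln(0.925519)/0.0308) = exp(-0.07740/0.0308)
f = exp(-2.5130) = 0.0810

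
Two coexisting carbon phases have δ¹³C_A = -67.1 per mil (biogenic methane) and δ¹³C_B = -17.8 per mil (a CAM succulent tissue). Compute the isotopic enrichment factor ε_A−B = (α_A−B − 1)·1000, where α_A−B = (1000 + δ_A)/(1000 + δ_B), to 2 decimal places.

α_A−B = (1000 + -67.1) / (1000 + -17.8) = 932.9 / 982.2 = 0.949807
ε_A−B = (0.949807 − 1) × 1000 = -50.193 per mil
(The approximation ε ≈ δ_A − δ_B would give -49.3 per mil.)

-50.19 per mil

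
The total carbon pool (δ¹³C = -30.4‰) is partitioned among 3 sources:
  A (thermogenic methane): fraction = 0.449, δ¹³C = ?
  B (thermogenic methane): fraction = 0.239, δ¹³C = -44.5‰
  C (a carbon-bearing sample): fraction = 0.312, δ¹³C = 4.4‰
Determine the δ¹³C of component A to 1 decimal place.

-47.1‰

Isotope mass balance: δ_bulk = Σ fᵢ·δᵢ.
-30.4 = 0.449×δ_A + 0.239×(-44.5) + 0.312×(4.4)
0.449·δ_A = -30.4 − (-9.263) = -21.137
δ_A = -21.137 / 0.449 = -47.08‰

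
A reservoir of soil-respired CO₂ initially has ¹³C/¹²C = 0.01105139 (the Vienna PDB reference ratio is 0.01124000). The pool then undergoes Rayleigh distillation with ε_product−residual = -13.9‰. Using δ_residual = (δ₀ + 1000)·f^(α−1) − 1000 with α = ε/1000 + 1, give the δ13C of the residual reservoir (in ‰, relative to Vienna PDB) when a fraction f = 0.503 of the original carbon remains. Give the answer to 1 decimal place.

δ₀ = (0.01105139/0.01124000 − 1)×1000 = (0.983220 − 1)×1000 = -16.780‰
α − 1 = ε/1000 = -0.0139
f^(α−1) = 0.503^(-0.0139) = 1.009597
δ_res = (-16.780 + 1000) × 1.009597 − 1000 = 992.656 − 1000 = -7.34‰

-7.3‰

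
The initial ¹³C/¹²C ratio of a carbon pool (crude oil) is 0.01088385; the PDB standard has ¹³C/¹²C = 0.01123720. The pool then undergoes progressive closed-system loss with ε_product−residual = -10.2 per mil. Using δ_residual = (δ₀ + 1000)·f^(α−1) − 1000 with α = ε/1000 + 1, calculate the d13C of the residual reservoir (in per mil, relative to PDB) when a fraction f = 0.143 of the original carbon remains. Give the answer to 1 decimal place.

δ₀ = (0.01088385/0.01123720 − 1)×1000 = (0.968555 − 1)×1000 = -31.445 per mil
α − 1 = ε/1000 = -0.0102
f^(α−1) = 0.143^(-0.0102) = 1.020036
δ_res = (-31.445 + 1000) × 1.020036 − 1000 = 987.961 − 1000 = -12.04 per mil

-12.0 per mil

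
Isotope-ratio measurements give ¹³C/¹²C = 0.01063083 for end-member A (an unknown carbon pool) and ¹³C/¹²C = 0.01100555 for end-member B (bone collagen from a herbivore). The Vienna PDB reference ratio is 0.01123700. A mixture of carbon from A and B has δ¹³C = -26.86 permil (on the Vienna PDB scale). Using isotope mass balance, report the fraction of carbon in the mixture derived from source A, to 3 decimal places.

δ_A = (0.01063083/0.01123700 − 1)×1000 = (0.946056 − 1)×1000 = -53.944 permil
δ_B = (0.01100555/0.01123700 − 1)×1000 = (0.979403 − 1)×1000 = -20.597 permil
f_A = (δ_mix − δ_B)/(δ_A − δ_B) = (-26.86 − (-20.597))/(-53.944 − (-20.597))
f_A = -6.263 / -33.347 = 0.1878

0.188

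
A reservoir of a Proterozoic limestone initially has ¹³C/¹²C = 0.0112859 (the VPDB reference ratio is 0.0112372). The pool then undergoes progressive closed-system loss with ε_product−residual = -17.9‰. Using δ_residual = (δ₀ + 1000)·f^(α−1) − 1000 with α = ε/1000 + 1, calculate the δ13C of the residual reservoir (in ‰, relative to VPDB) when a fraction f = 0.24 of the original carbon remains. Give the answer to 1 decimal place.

δ₀ = (0.0112859/0.0112372 − 1)×1000 = (1.004334 − 1)×1000 = 4.334‰
α − 1 = ε/1000 = -0.0179
f^(α−1) = 0.24^(-0.0179) = 1.025874
δ_res = (4.334 + 1000) × 1.025874 − 1000 = 1030.320 − 1000 = 30.32‰

30.3‰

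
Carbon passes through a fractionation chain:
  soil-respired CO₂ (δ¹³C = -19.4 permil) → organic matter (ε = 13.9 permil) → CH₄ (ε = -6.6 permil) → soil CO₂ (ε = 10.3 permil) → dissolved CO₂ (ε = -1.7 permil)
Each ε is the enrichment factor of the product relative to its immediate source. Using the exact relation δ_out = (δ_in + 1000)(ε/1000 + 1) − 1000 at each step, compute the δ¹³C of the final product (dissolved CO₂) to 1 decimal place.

-3.9 permil

step 1: δ = (-19.40 + 1000)·(13.9/1000 + 1) − 1000 = -5.77 permil
step 2: δ = (-5.77 + 1000)·(-6.6/1000 + 1) − 1000 = -12.33 permil
step 3: δ = (-12.33 + 1000)·(10.3/1000 + 1) − 1000 = -2.16 permil
step 4: δ = (-2.16 + 1000)·(-1.7/1000 + 1) − 1000 = -3.85 permil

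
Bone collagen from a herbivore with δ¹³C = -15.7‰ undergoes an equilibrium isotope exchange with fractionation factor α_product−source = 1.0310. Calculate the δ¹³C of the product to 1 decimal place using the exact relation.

14.8‰

δ_product = (δ_source + 1000)·α − 1000
δ_product = (-15.7 + 1000) × 1.0310 − 1000
δ_product = 1014.813 − 1000 = 14.81‰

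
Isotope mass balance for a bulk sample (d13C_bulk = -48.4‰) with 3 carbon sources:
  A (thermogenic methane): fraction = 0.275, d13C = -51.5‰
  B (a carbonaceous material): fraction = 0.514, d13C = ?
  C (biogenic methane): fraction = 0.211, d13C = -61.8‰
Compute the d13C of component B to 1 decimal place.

-41.2‰

Isotope mass balance: δ_bulk = Σ fᵢ·δᵢ.
-48.4 = 0.275×(-51.5) + 0.514×δ_B + 0.211×(-61.8)
0.514·δ_B = -48.4 − (-27.202) = -21.198
δ_B = -21.198 / 0.514 = -41.24‰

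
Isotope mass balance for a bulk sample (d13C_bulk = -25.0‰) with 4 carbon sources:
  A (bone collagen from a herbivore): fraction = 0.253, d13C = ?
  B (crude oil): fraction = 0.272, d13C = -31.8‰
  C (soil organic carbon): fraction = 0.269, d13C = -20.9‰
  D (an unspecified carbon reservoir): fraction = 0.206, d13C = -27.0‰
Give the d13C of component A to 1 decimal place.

-20.4‰

Isotope mass balance: δ_bulk = Σ fᵢ·δᵢ.
-25.0 = 0.253×δ_A + 0.272×(-31.8) + 0.269×(-20.9) + 0.206×(-27.0)
0.253·δ_A = -25.0 − (-19.834) = -5.166
δ_A = -5.166 / 0.253 = -20.42‰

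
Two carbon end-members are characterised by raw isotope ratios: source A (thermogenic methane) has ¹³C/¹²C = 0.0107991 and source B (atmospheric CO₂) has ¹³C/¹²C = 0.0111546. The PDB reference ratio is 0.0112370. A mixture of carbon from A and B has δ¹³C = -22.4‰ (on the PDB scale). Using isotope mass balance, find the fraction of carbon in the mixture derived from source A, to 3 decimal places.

0.476

δ_A = (0.0107991/0.0112370 − 1)×1000 = (0.961031 − 1)×1000 = -38.969‰
δ_B = (0.0111546/0.0112370 − 1)×1000 = (0.992667 − 1)×1000 = -7.333‰
f_A = (δ_mix − δ_B)/(δ_A − δ_B) = (-22.4 − (-7.333))/(-38.969 − (-7.333))
f_A = -15.067 / -31.637 = 0.4763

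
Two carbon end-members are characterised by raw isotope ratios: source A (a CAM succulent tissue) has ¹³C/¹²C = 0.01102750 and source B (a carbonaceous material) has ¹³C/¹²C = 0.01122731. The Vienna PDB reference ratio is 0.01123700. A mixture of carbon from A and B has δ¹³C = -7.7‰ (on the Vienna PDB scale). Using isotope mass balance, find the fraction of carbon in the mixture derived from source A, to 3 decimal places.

0.385

δ_A = (0.01102750/0.01123700 − 1)×1000 = (0.981356 − 1)×1000 = -18.644‰
δ_B = (0.01122731/0.01123700 − 1)×1000 = (0.999138 − 1)×1000 = -0.862‰
f_A = (δ_mix − δ_B)/(δ_A − δ_B) = (-7.7 − (-0.862))/(-18.644 − (-0.862))
f_A = -6.838 / -17.781 = 0.3845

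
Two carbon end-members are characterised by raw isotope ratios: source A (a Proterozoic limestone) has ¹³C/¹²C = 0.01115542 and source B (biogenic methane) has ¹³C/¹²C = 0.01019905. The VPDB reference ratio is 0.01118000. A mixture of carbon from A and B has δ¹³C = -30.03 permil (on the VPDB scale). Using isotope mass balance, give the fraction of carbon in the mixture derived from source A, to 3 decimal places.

0.675

δ_A = (0.01115542/0.01118000 − 1)×1000 = (0.997801 − 1)×1000 = -2.199 permil
δ_B = (0.01019905/0.01118000 − 1)×1000 = (0.912258 − 1)×1000 = -87.742 permil
f_A = (δ_mix − δ_B)/(δ_A − δ_B) = (-30.03 − (-87.742))/(-2.199 − (-87.742))
f_A = 57.712 / 85.543 = 0.6746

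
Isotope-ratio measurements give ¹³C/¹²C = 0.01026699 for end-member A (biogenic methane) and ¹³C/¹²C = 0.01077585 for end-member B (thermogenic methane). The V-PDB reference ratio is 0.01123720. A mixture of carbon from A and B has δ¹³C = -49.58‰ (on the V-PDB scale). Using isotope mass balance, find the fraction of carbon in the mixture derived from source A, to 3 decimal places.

δ_A = (0.01026699/0.01123720 − 1)×1000 = (0.913661 − 1)×1000 = -86.339‰
δ_B = (0.01077585/0.01123720 − 1)×1000 = (0.958944 − 1)×1000 = -41.056‰
f_A = (δ_mix − δ_B)/(δ_A − δ_B) = (-49.58 − (-41.056))/(-86.339 − (-41.056))
f_A = -8.524 / -45.284 = 0.1882

0.188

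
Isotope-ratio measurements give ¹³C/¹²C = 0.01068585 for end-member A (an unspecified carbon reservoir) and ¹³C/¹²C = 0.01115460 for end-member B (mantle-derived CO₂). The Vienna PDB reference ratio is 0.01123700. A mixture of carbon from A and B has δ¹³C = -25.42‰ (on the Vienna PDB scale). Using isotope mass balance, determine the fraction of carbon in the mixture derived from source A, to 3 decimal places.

0.434

δ_A = (0.01068585/0.01123700 − 1)×1000 = (0.950952 − 1)×1000 = -49.048‰
δ_B = (0.01115460/0.01123700 − 1)×1000 = (0.992667 − 1)×1000 = -7.333‰
f_A = (δ_mix − δ_B)/(δ_A − δ_B) = (-25.42 − (-7.333))/(-49.048 − (-7.333))
f_A = -18.087 / -41.715 = 0.4336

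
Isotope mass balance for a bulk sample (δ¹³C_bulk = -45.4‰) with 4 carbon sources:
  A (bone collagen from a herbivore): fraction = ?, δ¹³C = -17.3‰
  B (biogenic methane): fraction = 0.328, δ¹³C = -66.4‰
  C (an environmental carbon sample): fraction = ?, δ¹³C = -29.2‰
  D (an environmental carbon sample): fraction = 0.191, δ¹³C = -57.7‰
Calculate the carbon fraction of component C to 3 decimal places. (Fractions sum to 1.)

Let f_C and f_A be the unknown fractions; fractions sum to 1 so f_C + f_A = 0.481.
Mass balance: Σ fᵢ·δᵢ = δ_bulk ⇒ f_C·(-29.2) + f_A·(-17.3) = -45.4 − (-32.800) = -12.600
Substitute f_A = 0.481 − f_C:
f_C·(-29.2 − -17.3) = -12.600 − 0.481×(-17.3) = -4.279
f_C = -4.279 / -11.9 = 0.3596

0.360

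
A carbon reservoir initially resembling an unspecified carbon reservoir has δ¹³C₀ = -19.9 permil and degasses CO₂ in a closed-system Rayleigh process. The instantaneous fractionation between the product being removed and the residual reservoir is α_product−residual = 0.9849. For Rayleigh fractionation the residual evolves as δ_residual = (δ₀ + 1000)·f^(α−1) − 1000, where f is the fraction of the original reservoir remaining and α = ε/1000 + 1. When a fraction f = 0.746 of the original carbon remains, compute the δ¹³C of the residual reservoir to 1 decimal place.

Rayleigh residual: δ_res = (δ₀ + 1000)·f^(α−1) − 1000
α − 1 = -0.01510
f^(α−1) = 0.746^(-0.01510) = 1.004435
δ_res = (-19.9 + 1000) × 1.004435 − 1000 = 984.446 − 1000 = -15.55 permil

-15.6 permil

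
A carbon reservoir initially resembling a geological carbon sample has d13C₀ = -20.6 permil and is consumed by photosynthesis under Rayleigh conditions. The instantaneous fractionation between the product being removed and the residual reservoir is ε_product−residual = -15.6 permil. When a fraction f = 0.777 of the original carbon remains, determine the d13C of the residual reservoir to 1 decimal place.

-16.7 permil

Rayleigh residual: δ_res = (δ₀ + 1000)·f^(α−1) − 1000
α = ε/1000 + 1 = 0.98440, so α − 1 = -0.01560
f^(α−1) = 0.777^(-0.01560) = 1.003944
δ_res = (-20.6 + 1000) × 1.003944 − 1000 = 983.263 − 1000 = -16.74 permil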